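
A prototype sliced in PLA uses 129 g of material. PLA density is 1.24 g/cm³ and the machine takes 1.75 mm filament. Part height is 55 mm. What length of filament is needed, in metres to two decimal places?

Extruded volume: 129/1.24 = 104.0323 cm³ (104032.3 mm³).
A = π r² = π × 0.875² = 2.4053 mm².
Length = 104032.3 / 2.4053 = 43251.28 mm = 43.25 m.

43.25 m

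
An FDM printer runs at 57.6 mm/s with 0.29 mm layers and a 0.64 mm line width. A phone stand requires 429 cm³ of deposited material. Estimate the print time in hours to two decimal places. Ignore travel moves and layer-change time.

Extrusion cross-section = 0.29 × 0.64, so 0.1856 mm².
Path length: 429000 mm³ / 0.1856 mm² → 2311422.4 mm.
Extrusion time: 2311422.4 / 57.6 → 40128.9 s.
40128.9 s = 11.15 hours.

11.15 hours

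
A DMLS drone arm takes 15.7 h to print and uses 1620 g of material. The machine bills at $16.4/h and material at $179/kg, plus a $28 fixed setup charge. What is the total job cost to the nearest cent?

Time charge = 16.4 × 15.7, so $257.48.
Material cost = 179 × 1620/1000 = $289.98.
Total = 257.48 + 289.98 + 28 = $575.46.

$575.46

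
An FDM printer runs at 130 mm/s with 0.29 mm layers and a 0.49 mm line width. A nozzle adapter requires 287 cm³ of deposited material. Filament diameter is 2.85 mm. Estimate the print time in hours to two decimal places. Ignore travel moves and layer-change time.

Extrusion cross-section = 0.29 × 0.49, so 0.1421 mm².
Toolpath length = 287 cm³ / 0.1421 mm² = 287000 / 0.1421 = 2019704.4 mm.
Extrusion time = 2019704.4 / 130, so 15536.2 s.
15536.2 s = 4.32 hours.

4.32 hours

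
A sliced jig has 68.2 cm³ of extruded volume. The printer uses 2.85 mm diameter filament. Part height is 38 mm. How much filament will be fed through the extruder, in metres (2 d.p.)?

10.69 m

A = π r² = π × 1.425² = 6.3794 mm².
Length = 68.2 cm³ / 6.3794 mm² = 68200 / 6.3794 = 10690.66 mm = 10.69 m.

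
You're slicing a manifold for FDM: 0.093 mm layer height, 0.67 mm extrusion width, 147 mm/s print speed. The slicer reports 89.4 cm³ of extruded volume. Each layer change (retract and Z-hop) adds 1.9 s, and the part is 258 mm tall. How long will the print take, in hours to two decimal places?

4.18 hours

Extrusion cross-section: 0.093 × 0.67 → 0.06231 mm².
Path length: 89400 mm³ / 0.06231 mm² → 1434761.7 mm.
Time extruding: 1434761.7 / 147 → 9760.3 s.
Layer count = ceil(258 / 0.093) = 2775.
Layer-change overhead: 2775 × 1.9 → 5272.5 s.
Altogether 9760.3 + 5272.5 = 15032.8 s, i.e. 4.18 hours.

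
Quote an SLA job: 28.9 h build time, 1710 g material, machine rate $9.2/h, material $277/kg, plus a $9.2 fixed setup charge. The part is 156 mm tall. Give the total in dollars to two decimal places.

Time charge = 9.2 × 28.9, so $265.88.
Feedstock cost = 277 × 1710/1000 = $473.67.
Total = 265.88 + 473.67 + 9.2 = $748.75.

$748.75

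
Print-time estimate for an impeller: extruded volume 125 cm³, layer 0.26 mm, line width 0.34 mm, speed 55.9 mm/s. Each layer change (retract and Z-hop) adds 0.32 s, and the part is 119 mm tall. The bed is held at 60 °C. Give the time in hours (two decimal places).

7.07 hours

Extrusion cross-section = 0.26 × 0.34 = 0.0884 mm².
Total extruded path = 125000/0.0884 = 1414027.1 mm.
Print-move time = 1414027.1 / 55.9 = 25295.7 s.
Layers = ⌈119/0.26⌉ = 458.
Z-hop total = 458 × 0.32 = 146.56 s.
Total = 25295.7 + 146.56 = 25442.26 s = 7.07 hours.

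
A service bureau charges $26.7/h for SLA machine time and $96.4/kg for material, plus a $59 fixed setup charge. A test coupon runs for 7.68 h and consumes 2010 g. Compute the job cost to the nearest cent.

Time charge = 26.7 × 7.68, so $205.056.
Material cost = 96.4 × 2010/1000, so $193.764.
Total = 205.056 + 193.764 + 59 = $457.82.

$457.82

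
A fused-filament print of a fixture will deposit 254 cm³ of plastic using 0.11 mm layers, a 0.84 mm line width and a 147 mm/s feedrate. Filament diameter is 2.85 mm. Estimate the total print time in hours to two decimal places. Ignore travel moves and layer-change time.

5.19 hours

Extrusion cross-section = 0.11 × 0.84, so 0.0924 mm².
Toolpath length = 254 cm³ / 0.0924 mm² = 254000 / 0.0924 = 2748917.7 mm.
Extrusion time = 2748917.7 / 147, so 18700.1 s.
18700.1 s = 5.19 hours.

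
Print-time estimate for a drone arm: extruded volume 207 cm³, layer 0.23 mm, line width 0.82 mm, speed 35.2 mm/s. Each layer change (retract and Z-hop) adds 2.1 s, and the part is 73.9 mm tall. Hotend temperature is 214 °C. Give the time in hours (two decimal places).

8.85 hours

Extrusion cross-section = 0.23 × 0.82 = 0.1886 mm².
Toolpath length = 207 cm³ / 0.1886 mm² = 207000 / 0.1886 = 1097561 mm.
Extrusion time: 1097561 / 35.2 → 31180.7 s.
Layers = ⌈73.9/0.23⌉ = 322.
Layer-change overhead = 322 × 2.1 = 676.2 s.
Altogether 31180.7 + 676.2 = 31856.9 s, i.e. 8.85 hours.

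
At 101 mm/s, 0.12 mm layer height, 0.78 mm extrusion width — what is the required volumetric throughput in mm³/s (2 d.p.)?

Bead cross-section = 0.12 × 0.78 = 0.0936 mm².
Volumetric flow = 101 × 0.0936 = 9.45 mm³/s.

9.45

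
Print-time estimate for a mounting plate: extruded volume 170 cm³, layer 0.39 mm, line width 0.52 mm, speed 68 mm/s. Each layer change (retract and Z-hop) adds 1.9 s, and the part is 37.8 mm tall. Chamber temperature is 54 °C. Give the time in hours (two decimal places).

Extrusion cross-section: 0.39 × 0.52 → 0.2028 mm².
Toolpath length = 170 cm³ / 0.2028 mm² = 170000 / 0.2028 = 838264.3 mm.
Time extruding = 838264.3 / 68 = 12327.4 s.
Layer count = ceil(37.8 / 0.39) = 97.
Non-print overhead: 97 × 1.9 → 184.3 s.
Altogether 12327.4 + 184.3 = 12511.7 s, i.e. 3.48 hours.

3.48 hours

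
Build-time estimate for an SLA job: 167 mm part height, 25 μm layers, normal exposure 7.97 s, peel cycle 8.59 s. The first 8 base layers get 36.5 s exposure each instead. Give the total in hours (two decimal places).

Layer count = ceil(167 / 0.025) = 6680.
Bottom layers = 8 × (36.5 + 8.59) = 360.72 s.
Remaining layers = 6672 × (7.97 + 8.59), so 110488.32 s.
Sum: 360.72 + 110488.32 = 110849.04 s → 30.79 hours.

30.79 hours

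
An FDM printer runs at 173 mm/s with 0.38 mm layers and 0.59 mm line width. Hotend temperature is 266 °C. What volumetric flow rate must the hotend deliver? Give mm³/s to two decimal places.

38.79

Extrusion cross-section = 0.38 × 0.59, so 0.2242 mm².
Q = v·A = 173 × 0.2242 = 38.79 mm³/s.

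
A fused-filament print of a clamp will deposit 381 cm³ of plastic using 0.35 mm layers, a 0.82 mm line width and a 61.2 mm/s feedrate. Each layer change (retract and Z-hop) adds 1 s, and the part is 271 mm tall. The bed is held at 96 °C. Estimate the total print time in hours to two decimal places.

Bead cross-section: 0.35 × 0.82 → 0.287 mm².
Total extruded path = 381000/0.287 = 1327526.1 mm.
Extrusion time = 1327526.1 / 61.2, so 21691.6 s.
Layer count = ceil(271 / 0.35) = 775.
Non-print overhead = 775 × 1, so 775 s.
Altogether 21691.6 + 775 = 22466.6 s, i.e. 6.24 hours.

6.24 hours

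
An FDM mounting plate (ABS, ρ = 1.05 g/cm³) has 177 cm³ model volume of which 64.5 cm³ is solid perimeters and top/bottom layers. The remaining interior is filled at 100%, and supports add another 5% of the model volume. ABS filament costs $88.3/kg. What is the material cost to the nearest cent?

Infill region: 177 − 64.5 → 112.5 cm³.
Infill deposited = 1.00 × 112.5, so 112.5 cm³.
Support = 0.05 × 177, so 8.85 cm³.
Total printed volume = 64.5 + 112.5 + 8.85, so 185.85 cm³.
Mass = 185.85 × 1.05 = 195.1425 g.
Cost = 195.1425 g / 1000 × $88.3/kg = $17.23.

$17.23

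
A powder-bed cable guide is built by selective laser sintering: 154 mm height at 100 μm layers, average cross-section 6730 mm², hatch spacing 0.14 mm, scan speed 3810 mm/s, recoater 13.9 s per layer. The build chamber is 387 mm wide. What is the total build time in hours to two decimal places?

11.34 hours

Layer count = ceil(154 / 0.1) = 1540.
Per-layer scan distance = 6730 / 0.14 = 48071.4 mm.
Scan time per layer = 48071.4 / 3810 = 12.6172 s.
Time per layer = 12.6172 + 13.9 = 26.5172 s.
1540 layers × 26.5172 s/layer = 40836.488 s, i.e. 11.34 hours.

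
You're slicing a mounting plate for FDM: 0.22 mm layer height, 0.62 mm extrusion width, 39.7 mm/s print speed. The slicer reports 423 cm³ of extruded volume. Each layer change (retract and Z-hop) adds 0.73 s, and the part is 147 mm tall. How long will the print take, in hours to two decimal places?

21.83 hours

Line area: 0.22 × 0.62 → 0.1364 mm².
Total extruded path = 423000/0.1364 = 3101173 mm.
Extrusion time: 3101173 / 39.7 → 78115.2 s.
Layer count = ceil(147 / 0.22) = 669.
Z-hop total = 669 × 0.73 = 488.37 s.
Total = 78115.2 + 488.37 = 78603.57 s = 21.83 hours.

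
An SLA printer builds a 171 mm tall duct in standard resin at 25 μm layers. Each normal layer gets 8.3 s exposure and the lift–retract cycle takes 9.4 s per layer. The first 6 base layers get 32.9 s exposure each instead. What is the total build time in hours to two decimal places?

33.67 hours

Layers = ⌈171/0.025⌉ = 6840.
Bottom layers = 6 × (32.9 + 9.4) = 253.8 s.
Regular layers = 6834 × (8.3 + 9.4), so 120961.8 s.
Total = 253.8 + 120961.8 = 121215.6 s = 33.67 hours.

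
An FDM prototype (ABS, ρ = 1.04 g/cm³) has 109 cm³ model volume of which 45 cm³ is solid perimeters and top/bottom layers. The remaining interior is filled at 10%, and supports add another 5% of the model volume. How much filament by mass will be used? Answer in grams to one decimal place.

Interior volume: 109 − 45 → 64 cm³.
Deposited infill: 0.10 × 64 → 6.4 cm³.
Support: 0.05 × 109 → 5.45 cm³.
Deposited volume: 45 + 6.4 + 5.45 → 56.85 cm³.
Mass = 56.85 × 1.04, so 59.124 g.

59.1 g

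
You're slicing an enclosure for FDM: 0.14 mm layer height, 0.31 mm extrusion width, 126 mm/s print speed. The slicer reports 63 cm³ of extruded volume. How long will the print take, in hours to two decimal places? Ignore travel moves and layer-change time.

Bead cross-section = 0.14 × 0.31, so 0.0434 mm².
Path length: 63000 mm³ / 0.0434 mm² → 1451612.9 mm.
Extrusion time = 1451612.9 / 126 = 11520.7 s.
11520.7 s = 3.20 hours.

3.20 hours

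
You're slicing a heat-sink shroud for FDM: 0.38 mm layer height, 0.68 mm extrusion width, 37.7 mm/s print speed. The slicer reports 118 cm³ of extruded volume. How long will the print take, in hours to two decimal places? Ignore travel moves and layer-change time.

Extrusion cross-section = 0.38 × 0.68 = 0.2584 mm².
Total extruded path = 118000/0.2584 = 456656.3 mm.
Time extruding = 456656.3 / 37.7 = 12112.9 s.
That's 12112.9 s → 3.36 hours.

3.36 hours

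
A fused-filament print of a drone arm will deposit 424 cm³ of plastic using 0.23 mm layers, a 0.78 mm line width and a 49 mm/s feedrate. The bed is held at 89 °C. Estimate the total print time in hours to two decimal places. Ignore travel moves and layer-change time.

13.40 hours

Bead cross-section = 0.23 × 0.78, so 0.1794 mm².
Total extruded path = 424000/0.1794 = 2363433.7 mm.
Print-move time = 2363433.7 / 49 = 48233.3 s.
That's 48233.3 s → 13.40 hours.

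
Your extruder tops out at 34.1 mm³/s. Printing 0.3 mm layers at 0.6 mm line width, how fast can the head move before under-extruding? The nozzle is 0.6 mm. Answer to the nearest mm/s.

Bead cross-section = 0.3 × 0.6, so 0.18 mm².
v_max = Q/A = 34.1/0.18 = 189.44 mm/s → 189 mm/s.

189 mm/s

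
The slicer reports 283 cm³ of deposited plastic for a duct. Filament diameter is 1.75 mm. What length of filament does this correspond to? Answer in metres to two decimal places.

117.66 m

Filament cross-section = π × (1.75/2)² = 2.4053 mm².
Length = 283 cm³ / 2.4053 mm² = 283000 / 2.4053 = 117656.84 mm = 117.66 m.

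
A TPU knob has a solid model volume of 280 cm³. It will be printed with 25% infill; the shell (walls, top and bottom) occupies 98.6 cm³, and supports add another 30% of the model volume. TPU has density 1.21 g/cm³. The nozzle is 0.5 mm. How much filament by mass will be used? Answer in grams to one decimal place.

Infill region = 280 − 98.6, so 181.4 cm³.
Deposited infill = 0.25 × 181.4, so 45.35 cm³.
Support: 0.30 × 280 → 84 cm³.
Deposited volume = 98.6 + 45.35 + 84 = 227.95 cm³.
Mass = 227.95 × 1.21 = 275.8195 g.

275.8 g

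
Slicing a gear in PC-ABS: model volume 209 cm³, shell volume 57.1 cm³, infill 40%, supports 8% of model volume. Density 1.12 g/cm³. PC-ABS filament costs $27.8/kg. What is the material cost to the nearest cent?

$4.19

Volume inside the shell = 209 − 57.1, so 151.9 cm³.
Deposited infill = 0.40 × 151.9 = 60.76 cm³.
Support: 0.08 × 209 → 16.72 cm³.
Total extruded: 57.1 + 60.76 + 16.72 → 134.58 cm³.
Mass: 134.58 × 1.12 → 150.7296 g.
At $27.8/kg: 150.7296/1000 × 27.8 = $4.19.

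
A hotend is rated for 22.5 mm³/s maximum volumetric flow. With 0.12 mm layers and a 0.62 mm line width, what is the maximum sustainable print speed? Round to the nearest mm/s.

Bead cross-section = 0.12 × 0.62 = 0.0744 mm².
Max speed = 22.5 / 0.0744 = 302.42 ≈ 302 mm/s.

302 mm/s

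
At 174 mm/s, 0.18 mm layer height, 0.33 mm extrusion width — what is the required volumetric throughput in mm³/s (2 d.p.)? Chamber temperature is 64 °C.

Bead cross-section: 0.18 × 0.33 → 0.0594 mm².
Volumetric flow = 174 × 0.0594 = 10.34 mm³/s.

10.34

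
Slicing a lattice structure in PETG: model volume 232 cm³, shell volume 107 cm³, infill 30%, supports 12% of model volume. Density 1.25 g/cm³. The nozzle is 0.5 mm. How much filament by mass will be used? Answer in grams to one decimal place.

Infill region = 232 − 107, so 125 cm³.
Infill deposited: 0.30 × 125 → 37.5 cm³.
Support = 0.12 × 232, so 27.84 cm³.
Total extruded = 107 + 37.5 + 27.84 = 172.34 cm³.
Mass = 172.34 × 1.25, so 215.425 g.

215.4 g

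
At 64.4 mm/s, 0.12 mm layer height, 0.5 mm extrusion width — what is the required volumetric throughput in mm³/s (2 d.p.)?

3.86

Extrusion cross-section: 0.12 × 0.5 → 0.06 mm².
Q = v·A = 64.4 × 0.06 = 3.86 mm³/s.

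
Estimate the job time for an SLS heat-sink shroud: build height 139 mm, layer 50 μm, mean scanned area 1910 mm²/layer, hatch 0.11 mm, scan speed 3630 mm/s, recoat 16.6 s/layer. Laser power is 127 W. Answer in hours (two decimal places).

16.51 hours

Layer count = ceil(139 / 0.05) = 2780.
Scan path per layer = 1910 / 0.11, so 17363.6 mm.
Per-layer scan time = 17363.6 / 3630 = 4.7834 s.
Time per layer = 4.7834 + 16.6, so 21.3834 s.
2780 layers × 21.3834 s/layer = 59445.852 s, i.e. 16.51 hours.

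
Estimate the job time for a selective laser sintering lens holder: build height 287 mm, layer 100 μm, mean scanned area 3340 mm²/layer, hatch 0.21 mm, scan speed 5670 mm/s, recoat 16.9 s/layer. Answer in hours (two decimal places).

15.71 hours

Layer count = ceil(287 / 0.1) = 2870.
Hatch length per layer = 3340 / 0.21 = 15904.8 mm.
Scan time per layer = 15904.8 / 5670, so 2.8051 s.
Per-layer time = 2.8051 + 16.9, so 19.7051 s.
Total: 2870 × 19.7051 s = 56553.637 s → 15.71 hours.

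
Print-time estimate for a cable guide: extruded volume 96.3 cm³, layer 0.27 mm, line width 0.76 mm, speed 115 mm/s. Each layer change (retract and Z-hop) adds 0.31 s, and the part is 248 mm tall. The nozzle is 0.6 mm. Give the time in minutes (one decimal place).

72.8 minutes

Extrusion cross-section: 0.27 × 0.76 → 0.2052 mm².
Total extruded path = 96300/0.2052 = 469298.2 mm.
Print-move time = 469298.2 / 115, so 4080.9 s.
Layer count = ceil(248 / 0.27) = 919.
Non-print overhead: 919 × 0.31 → 284.89 s.
Total = 4080.9 + 284.89 = 4365.79 s = 72.8 minutes.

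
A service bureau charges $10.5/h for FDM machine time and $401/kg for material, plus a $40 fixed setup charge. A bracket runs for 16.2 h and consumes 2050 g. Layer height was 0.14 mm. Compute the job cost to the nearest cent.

Machine-time cost = 10.5 × 16.2, so $170.10.
Material cost = 401 × 2050/1000, so $822.05.
Adding setup: 170.10 + 822.05 + 40 → $1032.15.

$1032.15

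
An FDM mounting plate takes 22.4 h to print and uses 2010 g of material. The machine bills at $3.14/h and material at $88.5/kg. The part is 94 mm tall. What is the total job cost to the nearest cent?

$248.22

Machine cost: 3.14 × 22.4 → $70.336.
Feedstock cost = 88.5 × 2010/1000, so $177.885.
Job cost: 70.336 + 177.885 = 248.221 ≈ $248.22.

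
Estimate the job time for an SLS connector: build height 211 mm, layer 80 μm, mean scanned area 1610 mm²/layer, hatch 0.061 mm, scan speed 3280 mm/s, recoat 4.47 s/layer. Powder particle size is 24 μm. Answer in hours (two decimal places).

Layers = ⌈211/0.08⌉ = 2638.
Per-layer scan distance: 1610 / 0.061 → 26393.4 mm.
Per-layer scan time = 26393.4 / 3280, so 8.0468 s.
Per-layer time: 8.0468 + 4.47 → 12.5168 s.
Build time = 2638 × 12.5168 = 33019.3184 s = 9.17 hours.

9.17 hours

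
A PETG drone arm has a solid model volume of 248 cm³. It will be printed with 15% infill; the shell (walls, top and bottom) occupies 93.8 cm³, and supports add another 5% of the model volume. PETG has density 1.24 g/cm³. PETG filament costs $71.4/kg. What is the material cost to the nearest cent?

Volume inside the shell: 248 − 93.8 → 154.2 cm³.
Deposited infill = 0.15 × 154.2 = 23.13 cm³.
Support: 0.05 × 248 → 12.4 cm³.
Total printed volume = 93.8 + 23.13 + 12.4 = 129.33 cm³.
Mass: 129.33 × 1.24 → 160.3692 g.
Cost = 160.3692 g / 1000 × $71.4/kg = $11.45.

$11.45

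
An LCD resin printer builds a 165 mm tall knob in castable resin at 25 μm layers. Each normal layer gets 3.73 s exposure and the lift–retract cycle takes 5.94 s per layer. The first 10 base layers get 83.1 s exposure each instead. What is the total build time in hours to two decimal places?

17.95 hours

Layers = ⌈165/0.025⌉ = 6600.
Bottom layers = 10 × (83.1 + 5.94) = 890.4 s.
Regular layers = 6590 × (3.73 + 5.94), so 63725.3 s.
Total = 890.4 + 63725.3 = 64615.7 s = 17.95 hours.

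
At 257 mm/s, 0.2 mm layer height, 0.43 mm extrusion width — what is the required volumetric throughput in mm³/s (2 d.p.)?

22.10

Bead cross-section: 0.2 × 0.43 → 0.086 mm².
Q = v·A = 257 × 0.086 = 22.10 mm³/s.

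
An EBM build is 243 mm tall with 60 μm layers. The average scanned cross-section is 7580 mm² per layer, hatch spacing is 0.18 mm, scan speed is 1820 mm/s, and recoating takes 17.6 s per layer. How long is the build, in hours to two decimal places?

45.83 hours

Layer count = ceil(243 / 0.06) = 4050.
Per-layer scan distance: 7580 / 0.18 → 42111.1 mm.
Per-layer scan time: 42111.1 / 1820 → 23.138 s.
Per-layer time = 23.138 + 17.6, so 40.738 s.
Build time = 4050 × 40.738 = 164988.9 s = 45.83 hours.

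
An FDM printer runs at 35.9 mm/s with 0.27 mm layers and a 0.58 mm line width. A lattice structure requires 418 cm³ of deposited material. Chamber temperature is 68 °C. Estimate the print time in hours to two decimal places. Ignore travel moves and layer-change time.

Line area: 0.27 × 0.58 → 0.1566 mm².
Total extruded path = 418000/0.1566 = 2669220.9 mm.
Time extruding = 2669220.9 / 35.9, so 74351.6 s.
That's 74351.6 s → 20.65 hours.

20.65 hours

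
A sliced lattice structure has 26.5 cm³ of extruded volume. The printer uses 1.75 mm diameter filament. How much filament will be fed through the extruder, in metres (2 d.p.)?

A = π r² = π × 0.875² = 2.4053 mm².
Length = 26.5 cm³ / 2.4053 mm² = 26500 / 2.4053 = 11017.34 mm = 11.02 m.

11.02 m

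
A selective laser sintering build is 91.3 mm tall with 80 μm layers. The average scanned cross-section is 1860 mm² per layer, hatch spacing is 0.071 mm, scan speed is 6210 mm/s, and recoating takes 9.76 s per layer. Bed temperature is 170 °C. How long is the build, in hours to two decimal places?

4.43 hours

Layers = ⌈91.3/0.08⌉ = 1142.
Scan path per layer = 1860 / 0.071, so 26197.2 mm.
Scan time per layer = 26197.2 / 6210, so 4.2186 s.
Per-layer time: 4.2186 + 9.76 → 13.9786 s.
Build time = 1142 × 13.9786 = 15963.5612 s = 4.43 hours.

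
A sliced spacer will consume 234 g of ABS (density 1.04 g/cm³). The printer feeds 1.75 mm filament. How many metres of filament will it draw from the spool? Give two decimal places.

Extruded volume: 234/1.04 = 225 cm³ (225000 mm³).
Cross-section of 1.75 mm filament: π·(1.75/2)² = 2.4053 mm².
Length = 225000 / 2.4053 = 93543.42 mm = 93.54 m.

93.54 m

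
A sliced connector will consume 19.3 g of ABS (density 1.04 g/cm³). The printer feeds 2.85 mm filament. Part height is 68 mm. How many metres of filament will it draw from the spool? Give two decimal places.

Volume = 19.3 g / 1.04 g·cm⁻³ = 18.5577 cm³ = 18557.7 mm³.
A = π r² = π × 1.425² = 6.3794 mm².
Length = 18557.7 / 6.3794 = 2909 mm = 2.91 m.

2.91 m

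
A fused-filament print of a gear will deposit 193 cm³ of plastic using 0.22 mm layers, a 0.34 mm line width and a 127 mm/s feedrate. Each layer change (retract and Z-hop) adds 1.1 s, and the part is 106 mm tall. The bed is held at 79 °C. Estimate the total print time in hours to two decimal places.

5.79 hours

Bead cross-section = 0.22 × 0.34 = 0.0748 mm².
Path length: 193000 mm³ / 0.0748 mm² → 2580213.9 mm.
Time extruding: 2580213.9 / 127 → 20316.6 s.
Layers = ⌈106/0.22⌉ = 482.
Z-hop total: 482 × 1.1 → 530.2 s.
Altogether 20316.6 + 530.2 = 20846.8 s, i.e. 5.79 hours.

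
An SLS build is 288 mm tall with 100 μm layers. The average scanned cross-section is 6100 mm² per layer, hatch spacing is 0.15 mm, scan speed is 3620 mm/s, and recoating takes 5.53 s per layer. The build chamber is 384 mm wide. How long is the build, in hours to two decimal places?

Layers = ⌈288/0.1⌉ = 2880.
Scan path per layer: 6100 / 0.15 → 40666.7 mm.
Laser time per layer = 40666.7 / 3620, so 11.2339 s.
Per-layer time = 11.2339 + 5.53 = 16.7639 s.
2880 layers × 16.7639 s/layer = 48280.032 s, i.e. 13.41 hours.

13.41 hours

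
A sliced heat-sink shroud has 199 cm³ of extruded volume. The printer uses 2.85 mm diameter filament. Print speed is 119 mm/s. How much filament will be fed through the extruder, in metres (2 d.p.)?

31.19 m

Filament cross-section = π × (2.85/2)² = 6.3794 mm².
Length = 199 cm³ / 6.3794 mm² = 199000 / 6.3794 = 31194.16 mm = 31.19 m.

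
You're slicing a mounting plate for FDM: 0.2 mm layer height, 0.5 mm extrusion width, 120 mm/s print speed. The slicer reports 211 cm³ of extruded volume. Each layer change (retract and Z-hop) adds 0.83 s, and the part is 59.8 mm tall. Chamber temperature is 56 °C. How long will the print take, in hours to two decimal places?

Line area: 0.2 × 0.5 → 0.1 mm².
Total extruded path = 211000/0.1 = 2110000 mm.
Print-move time = 2110000 / 120, so 17583.3 s.
Number of layers: 59.8 / 0.2 → 299 (rounded up).
Non-print overhead = 299 × 0.83, so 248.17 s.
Total = 17583.3 + 248.17 = 17831.47 s = 4.95 hours.

4.95 hours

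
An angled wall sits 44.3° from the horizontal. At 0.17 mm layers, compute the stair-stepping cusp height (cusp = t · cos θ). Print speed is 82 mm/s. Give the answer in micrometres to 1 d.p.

h_c = t·cos θ = 0.17 × 0.7157 = 0.121669 mm (121.7 μm).

121.7 μm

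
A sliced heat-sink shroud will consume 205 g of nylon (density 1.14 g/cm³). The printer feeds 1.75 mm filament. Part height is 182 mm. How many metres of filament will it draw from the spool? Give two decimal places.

74.76 m

Volume = 205 g / 1.14 g·cm⁻³ = 179.8246 cm³ = 179824.6 mm³.
Cross-section of 1.75 mm filament: π·(1.75/2)² = 2.4053 mm².
Length = 179824.6 / 2.4053 = 74761.82 mm = 74.76 m.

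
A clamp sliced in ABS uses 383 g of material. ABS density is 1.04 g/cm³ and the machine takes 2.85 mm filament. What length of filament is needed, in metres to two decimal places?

Volume = 383 g / 1.04 g·cm⁻³ = 368.2692 cm³ = 368269.2 mm³.
Cross-section of 2.85 mm filament: π·(2.85/2)² = 6.3794 mm².
L = V/A = 368269.2/6.3794 = 57727.87 mm → 57.73 m.

57.73 m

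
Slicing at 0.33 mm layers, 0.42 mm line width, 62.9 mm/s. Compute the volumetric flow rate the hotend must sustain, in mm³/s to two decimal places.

Extrusion cross-section = 0.33 × 0.42, so 0.1386 mm².
Q = v·A = 62.9 × 0.1386 = 8.72 mm³/s.

8.72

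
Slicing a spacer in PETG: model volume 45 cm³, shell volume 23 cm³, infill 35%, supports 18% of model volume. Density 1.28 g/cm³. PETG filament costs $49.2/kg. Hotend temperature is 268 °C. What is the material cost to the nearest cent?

Interior volume = 45 − 23 = 22 cm³.
Infill volume = 0.35 × 22, so 7.7 cm³.
Support = 0.18 × 45 = 8.1 cm³.
Deposited volume = 23 + 7.7 + 8.1, so 38.8 cm³.
Mass = 38.8 × 1.28, so 49.664 g.
Cost = 49.664 g / 1000 × $49.2/kg = $2.44.

$2.44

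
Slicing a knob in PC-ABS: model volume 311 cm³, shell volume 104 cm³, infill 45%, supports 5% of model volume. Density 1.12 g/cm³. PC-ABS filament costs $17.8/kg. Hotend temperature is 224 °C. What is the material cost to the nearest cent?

Volume inside the shell = 311 − 104, so 207 cm³.
Deposited infill = 0.45 × 207 = 93.15 cm³.
Support: 0.05 × 311 → 15.55 cm³.
Total printed volume = 104 + 93.15 + 15.55 = 212.7 cm³.
Mass: 212.7 × 1.12 → 238.224 g.
Cost = 238.224 g / 1000 × $17.8/kg = $4.24.

$4.24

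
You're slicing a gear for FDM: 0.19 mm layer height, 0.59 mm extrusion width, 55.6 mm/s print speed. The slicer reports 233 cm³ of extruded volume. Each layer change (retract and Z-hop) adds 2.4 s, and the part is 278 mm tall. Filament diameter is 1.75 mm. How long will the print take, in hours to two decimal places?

Extrusion cross-section = 0.19 × 0.59, so 0.1121 mm².
Path length: 233000 mm³ / 0.1121 mm² → 2078501.3 mm.
Extrusion time = 2078501.3 / 55.6, so 37383.1 s.
Layer count = ceil(278 / 0.19) = 1464.
Z-hop total = 1464 × 2.4 = 3513.6 s.
Total = 37383.1 + 3513.6 = 40896.7 s = 11.36 hours.

11.36 hours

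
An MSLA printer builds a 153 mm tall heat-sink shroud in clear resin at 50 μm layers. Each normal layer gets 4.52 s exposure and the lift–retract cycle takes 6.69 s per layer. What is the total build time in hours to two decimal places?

9.53 hours

Layer count = ceil(153 / 0.05) = 3060.
Cycle time = 4.52 + 6.69 = 11.21 s.
Build time: 3060 × 11.21 s = 34302.6 s, i.e. 9.53 hours.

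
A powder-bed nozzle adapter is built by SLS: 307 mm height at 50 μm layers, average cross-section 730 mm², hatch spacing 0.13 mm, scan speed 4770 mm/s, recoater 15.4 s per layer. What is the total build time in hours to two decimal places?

Layers = ⌈307/0.05⌉ = 6140.
Scan path per layer = 730 / 0.13, so 5615.4 mm.
Laser time per layer = 5615.4 / 4770, so 1.1772 s.
Time per layer: 1.1772 + 15.4 → 16.5772 s.
6140 layers × 16.5772 s/layer = 101784.008 s, i.e. 28.27 hours.

28.27 hours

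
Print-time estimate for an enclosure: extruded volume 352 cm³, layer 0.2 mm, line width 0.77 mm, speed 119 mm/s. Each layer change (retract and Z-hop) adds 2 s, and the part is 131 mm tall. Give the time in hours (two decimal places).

Line area: 0.2 × 0.77 → 0.154 mm².
Toolpath length = 352 cm³ / 0.154 mm² = 352000 / 0.154 = 2285714.3 mm.
Extrusion time = 2285714.3 / 119, so 19207.7 s.
Layer count = ceil(131 / 0.2) = 655.
Non-print overhead = 655 × 2, so 1310 s.
Total = 19207.7 + 1310 = 20517.7 s = 5.70 hours.

5.70 hours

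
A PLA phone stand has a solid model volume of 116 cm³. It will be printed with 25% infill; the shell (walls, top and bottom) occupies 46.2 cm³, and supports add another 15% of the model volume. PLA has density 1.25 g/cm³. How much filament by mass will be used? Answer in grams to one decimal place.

Infill region = 116 − 46.2, so 69.8 cm³.
Infill volume = 0.25 × 69.8, so 17.45 cm³.
Support: 0.15 × 116 → 17.4 cm³.
Total extruded = 46.2 + 17.45 + 17.4 = 81.05 cm³.
Mass = 81.05 × 1.25 = 101.3125 g.

101.3 g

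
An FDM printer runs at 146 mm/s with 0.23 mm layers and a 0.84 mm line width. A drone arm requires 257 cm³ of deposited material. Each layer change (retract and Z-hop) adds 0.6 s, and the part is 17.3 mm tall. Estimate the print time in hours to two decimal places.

2.54 hours

Bead cross-section = 0.23 × 0.84, so 0.1932 mm².
Path length: 257000 mm³ / 0.1932 mm² → 1330227.7 mm.
Print-move time = 1330227.7 / 146, so 9111.1 s.
Layer count = ceil(17.3 / 0.23) = 76.
Z-hop total: 76 × 0.6 → 45.6 s.
Altogether 9111.1 + 45.6 = 9156.7 s, i.e. 2.54 hours.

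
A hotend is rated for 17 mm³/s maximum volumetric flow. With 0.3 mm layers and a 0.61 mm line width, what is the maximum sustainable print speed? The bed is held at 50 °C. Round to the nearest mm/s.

Bead cross-section = 0.3 × 0.61, so 0.183 mm².
v_max = Q/A = 17/0.183 = 92.90 mm/s → 93 mm/s.

93 mm/s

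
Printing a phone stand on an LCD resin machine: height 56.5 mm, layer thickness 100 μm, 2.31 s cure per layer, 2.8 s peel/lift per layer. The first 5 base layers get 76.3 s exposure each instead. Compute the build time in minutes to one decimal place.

Layers = ⌈56.5/0.1⌉ = 565.
Burn-in layers = 5 × (76.3 + 2.8), so 395.5 s.
Regular layers = 560 × (2.31 + 2.8) = 2861.6 s.
Total = 395.5 + 2861.6 = 3257.1 s = 54.3 minutes.

54.3 minutes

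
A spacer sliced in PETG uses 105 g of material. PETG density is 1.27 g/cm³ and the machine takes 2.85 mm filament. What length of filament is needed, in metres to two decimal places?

12.96 m

Extruded volume: 105/1.27 = 82.6772 cm³ (82677.2 mm³).
A = π r² = π × 1.425² = 6.3794 mm².
Length = 82677.2 / 6.3794 = 12960.03 mm = 12.96 m.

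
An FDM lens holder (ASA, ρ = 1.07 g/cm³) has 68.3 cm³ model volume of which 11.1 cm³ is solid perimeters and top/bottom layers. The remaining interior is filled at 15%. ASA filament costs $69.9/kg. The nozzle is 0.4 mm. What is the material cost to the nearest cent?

Infill region: 68.3 − 11.1 → 57.2 cm³.
Infill deposited: 0.15 × 57.2 → 8.58 cm³.
Total printed volume = 11.1 + 8.58 = 19.68 cm³.
Mass = 19.68 × 1.07 = 21.0576 g.
At $69.9/kg: 21.0576/1000 × 69.9 = $1.47.

$1.47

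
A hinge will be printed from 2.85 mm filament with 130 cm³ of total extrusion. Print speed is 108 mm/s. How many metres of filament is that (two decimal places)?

20.38 m

A = π r² = π × 1.425² = 6.3794 mm².
Length = 130 cm³ / 6.3794 mm² = 130000 / 6.3794 = 20378.09 mm = 20.38 m.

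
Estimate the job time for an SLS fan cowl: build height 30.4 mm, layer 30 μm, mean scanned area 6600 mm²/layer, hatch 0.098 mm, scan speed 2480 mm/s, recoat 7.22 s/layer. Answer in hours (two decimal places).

9.68 hours

Layers = ⌈30.4/0.03⌉ = 1014.
Hatch length per layer = 6600 / 0.098, so 67346.9 mm.
Laser time per layer = 67346.9 / 2480 = 27.156 s.
Layer cycle = 27.156 + 7.22, so 34.376 s.
1014 layers × 34.376 s/layer = 34857.264 s, i.e. 9.68 hours.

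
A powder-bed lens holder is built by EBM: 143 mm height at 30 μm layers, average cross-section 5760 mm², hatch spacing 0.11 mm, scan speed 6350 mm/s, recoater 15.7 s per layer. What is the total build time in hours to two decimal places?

31.71 hours

Layers = ⌈143/0.03⌉ = 4767.
Scan path per layer = 5760 / 0.11, so 52363.6 mm.
Per-layer scan time = 52363.6 / 6350 = 8.2462 s.
Time per layer = 8.2462 + 15.7, so 23.9462 s.
4767 layers × 23.9462 s/layer = 114151.5354 s, i.e. 31.71 hours.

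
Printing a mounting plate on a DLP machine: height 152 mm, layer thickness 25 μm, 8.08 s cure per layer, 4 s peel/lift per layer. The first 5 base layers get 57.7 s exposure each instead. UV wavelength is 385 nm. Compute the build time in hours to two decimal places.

20.47 hours

Layers = ⌈152/0.025⌉ = 6080.
Burn-in layers = 5 × (57.7 + 4), so 308.5 s.
Remaining layers = 6075 × (8.08 + 4) = 73386 s.
Total = 308.5 + 73386 = 73694.5 s = 20.47 hours.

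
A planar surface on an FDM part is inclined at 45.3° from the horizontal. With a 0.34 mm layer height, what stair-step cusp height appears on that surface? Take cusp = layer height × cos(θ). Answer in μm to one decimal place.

cos(45.3°) = 0.7034, so cusp = 0.34 × 0.7034 = 0.239156 mm → 239.2 μm.

239.2 μm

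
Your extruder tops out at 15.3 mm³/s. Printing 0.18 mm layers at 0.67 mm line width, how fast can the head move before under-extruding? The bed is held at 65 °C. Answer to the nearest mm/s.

127 mm/s

Extrusion cross-section = 0.18 × 0.67, so 0.1206 mm².
Max speed = 15.3 / 0.1206 = 126.87 ≈ 127 mm/s.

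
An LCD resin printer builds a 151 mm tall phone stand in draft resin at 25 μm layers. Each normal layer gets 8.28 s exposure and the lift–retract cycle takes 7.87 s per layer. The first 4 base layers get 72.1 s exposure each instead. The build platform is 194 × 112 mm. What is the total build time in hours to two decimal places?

Number of layers: 151 / 0.025 → 6040 (rounded up).
Burn-in layers: 4 × (72.1 + 7.87) → 319.88 s.
Regular layers = 6036 × (8.28 + 7.87) = 97481.4 s.
Total = 319.88 + 97481.4 = 97801.28 s = 27.17 hours.

27.17 hours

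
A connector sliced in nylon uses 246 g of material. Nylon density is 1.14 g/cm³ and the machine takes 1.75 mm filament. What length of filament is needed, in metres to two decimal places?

89.71 m

Extruded volume: 246/1.14 = 215.7895 cm³ (215789.5 mm³).
Filament cross-section = π × (1.75/2)² = 2.4053 mm².
Length = 215789.5 / 2.4053 = 89714.17 mm = 89.71 m.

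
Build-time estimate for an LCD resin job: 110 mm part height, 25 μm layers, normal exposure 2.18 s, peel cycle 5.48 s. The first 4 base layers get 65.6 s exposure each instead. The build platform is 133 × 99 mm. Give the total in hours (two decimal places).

9.43 hours

Number of layers: 110 / 0.025 → 4400 (rounded up).
Base layers = 4 × (65.6 + 5.48), so 284.32 s.
Remaining layers = 4396 × (2.18 + 5.48), so 33673.36 s.
Sum: 284.32 + 33673.36 = 33957.68 s → 9.43 hours.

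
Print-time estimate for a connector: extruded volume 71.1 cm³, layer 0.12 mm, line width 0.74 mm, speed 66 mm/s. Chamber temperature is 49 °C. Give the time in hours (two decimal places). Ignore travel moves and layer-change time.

3.37 hours

Line area: 0.12 × 0.74 → 0.0888 mm².
Toolpath length = 71.1 cm³ / 0.0888 mm² = 71100 / 0.0888 = 800675.7 mm.
Time extruding = 800675.7 / 66, so 12131.5 s.
12131.5 s = 3.37 hours.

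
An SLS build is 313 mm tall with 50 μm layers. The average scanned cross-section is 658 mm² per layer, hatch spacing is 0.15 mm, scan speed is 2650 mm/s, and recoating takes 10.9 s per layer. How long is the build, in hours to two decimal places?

21.83 hours

Layers = ⌈313/0.05⌉ = 6260.
Hatch length per layer = 658 / 0.15 = 4386.7 mm.
Per-layer scan time = 4386.7 / 2650, so 1.6554 s.
Layer cycle = 1.6554 + 10.9 = 12.5554 s.
Build time = 6260 × 12.5554 = 78596.804 s = 21.83 hours.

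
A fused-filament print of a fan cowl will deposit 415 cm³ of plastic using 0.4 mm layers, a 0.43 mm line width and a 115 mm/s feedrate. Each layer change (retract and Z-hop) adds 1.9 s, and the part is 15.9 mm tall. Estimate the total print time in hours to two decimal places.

5.85 hours

Extrusion cross-section = 0.4 × 0.43 = 0.172 mm².
Path length: 415000 mm³ / 0.172 mm² → 2412790.7 mm.
Extrusion time = 2412790.7 / 115, so 20980.8 s.
Layers = ⌈15.9/0.4⌉ = 40.
Z-hop total = 40 × 1.9, so 76 s.
Total = 20980.8 + 76 = 21056.8 s = 5.85 hours.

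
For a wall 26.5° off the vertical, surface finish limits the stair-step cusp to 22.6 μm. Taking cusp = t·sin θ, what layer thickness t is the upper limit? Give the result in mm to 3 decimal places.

0.051 mm

t = h_c / sin θ = 0.0226 / 0.4462 = 0.051 mm.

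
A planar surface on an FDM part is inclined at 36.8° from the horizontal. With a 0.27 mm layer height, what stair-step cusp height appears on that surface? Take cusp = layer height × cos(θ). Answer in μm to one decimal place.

cos(36.8°) = 0.8007, so cusp = 0.27 × 0.8007 = 0.216189 mm → 216.2 μm.

216.2 μm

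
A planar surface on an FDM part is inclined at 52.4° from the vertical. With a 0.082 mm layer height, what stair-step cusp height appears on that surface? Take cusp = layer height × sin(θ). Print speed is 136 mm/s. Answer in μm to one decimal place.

sin(52.4°) = 0.7923, so cusp = 0.082 × 0.7923 = 0.064969 mm → 65.0 μm.

65.0 μm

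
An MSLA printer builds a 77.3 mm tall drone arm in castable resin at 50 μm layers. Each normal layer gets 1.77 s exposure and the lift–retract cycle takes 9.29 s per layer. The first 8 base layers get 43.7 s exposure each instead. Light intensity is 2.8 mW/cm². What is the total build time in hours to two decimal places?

Layer count = ceil(77.3 / 0.05) = 1546.
Bottom layers: 8 × (43.7 + 9.29) → 423.92 s.
Normal layers = 1538 × (1.77 + 9.29) = 17010.28 s.
Sum: 423.92 + 17010.28 = 17434.2 s → 4.84 hours.

4.84 hours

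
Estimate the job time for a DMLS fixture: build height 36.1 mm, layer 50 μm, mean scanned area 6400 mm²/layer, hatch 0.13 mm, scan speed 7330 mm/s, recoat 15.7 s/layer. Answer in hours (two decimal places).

Layer count = ceil(36.1 / 0.05) = 722.
Scan path per layer = 6400 / 0.13, so 49230.8 mm.
Laser time per layer = 49230.8 / 7330, so 6.7163 s.
Per-layer time = 6.7163 + 15.7 = 22.4163 s.
Build time = 722 × 22.4163 = 16184.5686 s = 4.50 hours.

4.50 hours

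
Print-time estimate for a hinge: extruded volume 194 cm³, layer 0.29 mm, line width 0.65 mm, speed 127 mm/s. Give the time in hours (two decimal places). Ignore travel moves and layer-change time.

2.25 hours

Extrusion cross-section: 0.29 × 0.65 → 0.1885 mm².
Toolpath length = 194 cm³ / 0.1885 mm² = 194000 / 0.1885 = 1029177.7 mm.
Time extruding = 1029177.7 / 127 = 8103.8 s.
8103.8 s = 2.25 hours.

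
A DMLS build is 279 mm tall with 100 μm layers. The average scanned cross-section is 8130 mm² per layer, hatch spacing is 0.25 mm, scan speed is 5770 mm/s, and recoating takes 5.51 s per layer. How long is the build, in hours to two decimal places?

Layer count = ceil(279 / 0.1) = 2790.
Scan path per layer: 8130 / 0.25 → 32520 mm.
Per-layer scan time = 32520 / 5770 = 5.636 s.
Time per layer: 5.636 + 5.51 → 11.146 s.
Build time = 2790 × 11.146 = 31097.34 s = 8.64 hours.

8.64 hours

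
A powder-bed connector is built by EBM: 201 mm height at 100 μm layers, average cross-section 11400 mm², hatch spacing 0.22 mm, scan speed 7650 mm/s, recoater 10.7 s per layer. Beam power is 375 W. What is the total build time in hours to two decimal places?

Layer count = ceil(201 / 0.1) = 2010.
Per-layer scan distance = 11400 / 0.22, so 51818.2 mm.
Scan time per layer: 51818.2 / 7650 → 6.7736 s.
Time per layer = 6.7736 + 10.7 = 17.4736 s.
2010 layers × 17.4736 s/layer = 35121.936 s, i.e. 9.76 hours.

9.76 hours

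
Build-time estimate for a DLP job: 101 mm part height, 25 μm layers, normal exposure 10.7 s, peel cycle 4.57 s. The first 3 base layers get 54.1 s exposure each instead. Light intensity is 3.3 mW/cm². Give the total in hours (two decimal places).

17.17 hours

Number of layers: 101 / 0.025 → 4040 (rounded up).
Burn-in layers = 3 × (54.1 + 4.57) = 176.01 s.
Regular layers = 4037 × (10.7 + 4.57) = 61644.99 s.
Total = 176.01 + 61644.99 = 61821 s = 17.17 hours.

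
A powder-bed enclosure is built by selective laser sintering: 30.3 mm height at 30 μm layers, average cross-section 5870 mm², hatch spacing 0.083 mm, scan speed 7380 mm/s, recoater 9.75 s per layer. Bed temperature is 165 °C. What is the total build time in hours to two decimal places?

5.42 hours

Number of layers: 30.3 / 0.03 → 1010 (rounded up).
Hatch length per layer = 5870 / 0.083, so 70722.9 mm.
Laser time per layer = 70722.9 / 7380, so 9.583 s.
Per-layer time: 9.583 + 9.75 → 19.333 s.
1010 layers × 19.333 s/layer = 19526.33 s, i.e. 5.42 hours.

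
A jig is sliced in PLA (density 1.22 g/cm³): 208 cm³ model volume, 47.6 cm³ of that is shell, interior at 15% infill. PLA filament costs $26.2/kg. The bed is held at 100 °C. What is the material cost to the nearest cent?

$2.29

Infill region: 208 − 47.6 → 160.4 cm³.
Deposited infill: 0.15 × 160.4 → 24.06 cm³.
Total extruded = 47.6 + 24.06 = 71.66 cm³.
Mass: 71.66 × 1.22 → 87.4252 g.
Cost = 87.4252 g / 1000 × $26.2/kg = $2.29.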